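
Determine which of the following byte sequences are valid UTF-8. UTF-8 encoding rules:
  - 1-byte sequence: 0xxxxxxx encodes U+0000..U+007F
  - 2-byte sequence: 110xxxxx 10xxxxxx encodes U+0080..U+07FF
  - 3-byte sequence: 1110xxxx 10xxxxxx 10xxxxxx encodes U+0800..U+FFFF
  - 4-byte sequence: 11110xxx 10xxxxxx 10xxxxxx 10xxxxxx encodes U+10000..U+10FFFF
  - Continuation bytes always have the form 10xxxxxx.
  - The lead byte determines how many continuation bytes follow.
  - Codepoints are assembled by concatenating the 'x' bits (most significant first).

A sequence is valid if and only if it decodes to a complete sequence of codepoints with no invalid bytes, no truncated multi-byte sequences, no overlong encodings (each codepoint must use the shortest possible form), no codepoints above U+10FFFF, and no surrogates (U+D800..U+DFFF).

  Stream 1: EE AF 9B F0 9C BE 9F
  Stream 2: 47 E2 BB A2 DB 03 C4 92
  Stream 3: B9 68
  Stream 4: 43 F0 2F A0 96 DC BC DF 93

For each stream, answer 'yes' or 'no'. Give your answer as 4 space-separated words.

Answer: yes no no no

Derivation:
Stream 1: decodes cleanly. VALID
Stream 2: error at byte offset 5. INVALID
Stream 3: error at byte offset 0. INVALID
Stream 4: error at byte offset 2. INVALID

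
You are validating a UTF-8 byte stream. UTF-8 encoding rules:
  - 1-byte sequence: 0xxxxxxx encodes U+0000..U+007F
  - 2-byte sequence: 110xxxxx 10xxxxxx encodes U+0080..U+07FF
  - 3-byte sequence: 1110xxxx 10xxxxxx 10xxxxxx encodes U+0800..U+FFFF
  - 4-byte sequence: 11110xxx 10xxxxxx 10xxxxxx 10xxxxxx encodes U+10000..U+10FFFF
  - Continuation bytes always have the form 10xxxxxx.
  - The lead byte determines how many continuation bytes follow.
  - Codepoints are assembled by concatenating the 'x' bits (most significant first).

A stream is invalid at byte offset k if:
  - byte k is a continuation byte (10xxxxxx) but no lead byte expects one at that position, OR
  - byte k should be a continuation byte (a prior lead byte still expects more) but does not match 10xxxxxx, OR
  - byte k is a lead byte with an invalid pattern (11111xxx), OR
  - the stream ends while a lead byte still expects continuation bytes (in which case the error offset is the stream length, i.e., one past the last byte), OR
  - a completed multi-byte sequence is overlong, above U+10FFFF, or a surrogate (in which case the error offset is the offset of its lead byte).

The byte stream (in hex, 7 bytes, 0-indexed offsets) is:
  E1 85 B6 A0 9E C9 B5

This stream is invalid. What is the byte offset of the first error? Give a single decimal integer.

Answer: 3

Derivation:
Byte[0]=E1: 3-byte lead, need 2 cont bytes. acc=0x1
Byte[1]=85: continuation. acc=(acc<<6)|0x05=0x45
Byte[2]=B6: continuation. acc=(acc<<6)|0x36=0x1176
Completed: cp=U+1176 (starts at byte 0)
Byte[3]=A0: INVALID lead byte (not 0xxx/110x/1110/11110)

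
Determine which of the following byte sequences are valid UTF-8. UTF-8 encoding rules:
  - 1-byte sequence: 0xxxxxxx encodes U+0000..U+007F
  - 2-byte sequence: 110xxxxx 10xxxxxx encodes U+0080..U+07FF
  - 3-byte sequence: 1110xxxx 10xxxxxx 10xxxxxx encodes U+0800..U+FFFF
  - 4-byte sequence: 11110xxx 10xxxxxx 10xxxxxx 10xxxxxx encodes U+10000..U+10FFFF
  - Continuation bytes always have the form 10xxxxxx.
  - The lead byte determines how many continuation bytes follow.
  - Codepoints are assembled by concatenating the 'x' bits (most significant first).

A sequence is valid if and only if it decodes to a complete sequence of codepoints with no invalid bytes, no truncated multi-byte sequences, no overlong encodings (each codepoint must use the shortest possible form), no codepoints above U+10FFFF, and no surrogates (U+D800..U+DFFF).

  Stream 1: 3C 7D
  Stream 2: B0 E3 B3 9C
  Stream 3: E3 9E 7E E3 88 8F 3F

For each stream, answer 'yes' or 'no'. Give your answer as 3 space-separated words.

Answer: yes no no

Derivation:
Stream 1: decodes cleanly. VALID
Stream 2: error at byte offset 0. INVALID
Stream 3: error at byte offset 2. INVALID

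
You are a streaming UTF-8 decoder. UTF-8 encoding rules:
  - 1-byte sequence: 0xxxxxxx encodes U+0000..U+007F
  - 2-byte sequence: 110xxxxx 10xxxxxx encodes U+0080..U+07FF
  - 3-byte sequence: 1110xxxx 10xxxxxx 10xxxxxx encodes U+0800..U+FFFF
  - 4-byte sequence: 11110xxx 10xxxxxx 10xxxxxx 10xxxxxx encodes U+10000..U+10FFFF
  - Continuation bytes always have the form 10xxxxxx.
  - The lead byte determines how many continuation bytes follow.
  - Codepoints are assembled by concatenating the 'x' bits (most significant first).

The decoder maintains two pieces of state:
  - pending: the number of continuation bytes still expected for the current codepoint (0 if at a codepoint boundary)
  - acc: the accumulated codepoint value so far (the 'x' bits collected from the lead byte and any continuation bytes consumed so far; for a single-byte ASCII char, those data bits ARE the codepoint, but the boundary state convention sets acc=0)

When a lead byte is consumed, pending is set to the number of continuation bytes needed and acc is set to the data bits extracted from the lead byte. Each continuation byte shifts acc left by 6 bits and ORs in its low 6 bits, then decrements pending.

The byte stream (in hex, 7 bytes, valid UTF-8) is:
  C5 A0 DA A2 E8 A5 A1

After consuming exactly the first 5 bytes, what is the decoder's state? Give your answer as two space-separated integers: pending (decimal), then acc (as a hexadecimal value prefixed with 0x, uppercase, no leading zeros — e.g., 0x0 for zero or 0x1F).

Answer: 2 0x8

Derivation:
Byte[0]=C5: 2-byte lead. pending=1, acc=0x5
Byte[1]=A0: continuation. acc=(acc<<6)|0x20=0x160, pending=0
Byte[2]=DA: 2-byte lead. pending=1, acc=0x1A
Byte[3]=A2: continuation. acc=(acc<<6)|0x22=0x6A2, pending=0
Byte[4]=E8: 3-byte lead. pending=2, acc=0x8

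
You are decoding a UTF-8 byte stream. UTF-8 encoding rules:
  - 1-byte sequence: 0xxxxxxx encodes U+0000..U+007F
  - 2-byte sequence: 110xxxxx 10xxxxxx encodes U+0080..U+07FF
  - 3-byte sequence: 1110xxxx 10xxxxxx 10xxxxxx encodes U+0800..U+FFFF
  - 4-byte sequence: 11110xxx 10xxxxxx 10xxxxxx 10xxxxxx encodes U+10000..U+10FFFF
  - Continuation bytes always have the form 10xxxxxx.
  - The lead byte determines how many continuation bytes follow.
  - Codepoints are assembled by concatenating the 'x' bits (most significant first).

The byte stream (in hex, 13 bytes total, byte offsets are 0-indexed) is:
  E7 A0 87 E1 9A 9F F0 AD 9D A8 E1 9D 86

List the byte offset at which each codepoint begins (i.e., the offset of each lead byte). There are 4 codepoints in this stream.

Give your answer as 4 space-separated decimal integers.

Byte[0]=E7: 3-byte lead, need 2 cont bytes. acc=0x7
Byte[1]=A0: continuation. acc=(acc<<6)|0x20=0x1E0
Byte[2]=87: continuation. acc=(acc<<6)|0x07=0x7807
Completed: cp=U+7807 (starts at byte 0)
Byte[3]=E1: 3-byte lead, need 2 cont bytes. acc=0x1
Byte[4]=9A: continuation. acc=(acc<<6)|0x1A=0x5A
Byte[5]=9F: continuation. acc=(acc<<6)|0x1F=0x169F
Completed: cp=U+169F (starts at byte 3)
Byte[6]=F0: 4-byte lead, need 3 cont bytes. acc=0x0
Byte[7]=AD: continuation. acc=(acc<<6)|0x2D=0x2D
Byte[8]=9D: continuation. acc=(acc<<6)|0x1D=0xB5D
Byte[9]=A8: continuation. acc=(acc<<6)|0x28=0x2D768
Completed: cp=U+2D768 (starts at byte 6)
Byte[10]=E1: 3-byte lead, need 2 cont bytes. acc=0x1
Byte[11]=9D: continuation. acc=(acc<<6)|0x1D=0x5D
Byte[12]=86: continuation. acc=(acc<<6)|0x06=0x1746
Completed: cp=U+1746 (starts at byte 10)

Answer: 0 3 6 10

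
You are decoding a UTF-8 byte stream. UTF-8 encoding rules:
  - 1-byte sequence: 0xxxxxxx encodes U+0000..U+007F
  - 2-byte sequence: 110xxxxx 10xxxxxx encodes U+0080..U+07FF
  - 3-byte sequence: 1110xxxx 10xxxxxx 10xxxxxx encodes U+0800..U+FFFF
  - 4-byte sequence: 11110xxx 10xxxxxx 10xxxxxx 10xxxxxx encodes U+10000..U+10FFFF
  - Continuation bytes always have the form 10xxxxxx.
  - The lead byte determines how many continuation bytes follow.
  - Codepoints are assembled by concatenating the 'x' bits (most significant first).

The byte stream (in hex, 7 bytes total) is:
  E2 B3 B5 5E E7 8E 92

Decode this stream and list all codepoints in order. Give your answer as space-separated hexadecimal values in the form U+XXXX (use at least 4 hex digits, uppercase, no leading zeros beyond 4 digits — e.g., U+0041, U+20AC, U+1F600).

Answer: U+2CF5 U+005E U+7392

Derivation:
Byte[0]=E2: 3-byte lead, need 2 cont bytes. acc=0x2
Byte[1]=B3: continuation. acc=(acc<<6)|0x33=0xB3
Byte[2]=B5: continuation. acc=(acc<<6)|0x35=0x2CF5
Completed: cp=U+2CF5 (starts at byte 0)
Byte[3]=5E: 1-byte ASCII. cp=U+005E
Byte[4]=E7: 3-byte lead, need 2 cont bytes. acc=0x7
Byte[5]=8E: continuation. acc=(acc<<6)|0x0E=0x1CE
Byte[6]=92: continuation. acc=(acc<<6)|0x12=0x7392
Completed: cp=U+7392 (starts at byte 4)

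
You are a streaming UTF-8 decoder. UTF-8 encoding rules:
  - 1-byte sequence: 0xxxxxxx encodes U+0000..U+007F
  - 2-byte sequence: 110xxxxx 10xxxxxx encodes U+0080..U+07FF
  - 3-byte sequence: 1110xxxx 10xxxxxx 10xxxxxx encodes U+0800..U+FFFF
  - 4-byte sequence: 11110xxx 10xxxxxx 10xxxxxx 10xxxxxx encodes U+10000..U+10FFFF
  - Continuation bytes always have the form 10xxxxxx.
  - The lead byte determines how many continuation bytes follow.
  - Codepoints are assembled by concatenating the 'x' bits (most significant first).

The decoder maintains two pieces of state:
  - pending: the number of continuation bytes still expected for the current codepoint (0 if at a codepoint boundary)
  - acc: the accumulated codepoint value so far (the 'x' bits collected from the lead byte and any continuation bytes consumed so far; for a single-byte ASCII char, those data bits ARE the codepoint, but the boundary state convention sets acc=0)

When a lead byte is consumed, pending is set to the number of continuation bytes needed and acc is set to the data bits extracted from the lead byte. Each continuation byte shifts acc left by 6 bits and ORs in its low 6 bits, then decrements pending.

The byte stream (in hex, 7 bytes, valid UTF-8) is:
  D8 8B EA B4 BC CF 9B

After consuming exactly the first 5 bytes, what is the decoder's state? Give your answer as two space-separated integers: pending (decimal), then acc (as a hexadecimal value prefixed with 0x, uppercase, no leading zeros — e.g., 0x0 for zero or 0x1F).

Answer: 0 0xAD3C

Derivation:
Byte[0]=D8: 2-byte lead. pending=1, acc=0x18
Byte[1]=8B: continuation. acc=(acc<<6)|0x0B=0x60B, pending=0
Byte[2]=EA: 3-byte lead. pending=2, acc=0xA
Byte[3]=B4: continuation. acc=(acc<<6)|0x34=0x2B4, pending=1
Byte[4]=BC: continuation. acc=(acc<<6)|0x3C=0xAD3C, pending=0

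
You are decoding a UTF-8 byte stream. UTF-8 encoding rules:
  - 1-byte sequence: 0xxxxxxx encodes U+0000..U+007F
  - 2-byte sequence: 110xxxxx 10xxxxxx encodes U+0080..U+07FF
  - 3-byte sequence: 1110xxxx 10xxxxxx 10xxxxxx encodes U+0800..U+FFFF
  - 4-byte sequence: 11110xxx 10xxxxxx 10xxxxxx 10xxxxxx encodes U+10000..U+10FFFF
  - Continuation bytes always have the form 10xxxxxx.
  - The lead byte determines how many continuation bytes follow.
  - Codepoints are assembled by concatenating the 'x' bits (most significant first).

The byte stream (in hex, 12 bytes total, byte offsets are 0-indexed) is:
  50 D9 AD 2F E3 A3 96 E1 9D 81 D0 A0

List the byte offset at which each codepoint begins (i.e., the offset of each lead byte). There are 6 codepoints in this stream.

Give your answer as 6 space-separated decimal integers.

Answer: 0 1 3 4 7 10

Derivation:
Byte[0]=50: 1-byte ASCII. cp=U+0050
Byte[1]=D9: 2-byte lead, need 1 cont bytes. acc=0x19
Byte[2]=AD: continuation. acc=(acc<<6)|0x2D=0x66D
Completed: cp=U+066D (starts at byte 1)
Byte[3]=2F: 1-byte ASCII. cp=U+002F
Byte[4]=E3: 3-byte lead, need 2 cont bytes. acc=0x3
Byte[5]=A3: continuation. acc=(acc<<6)|0x23=0xE3
Byte[6]=96: continuation. acc=(acc<<6)|0x16=0x38D6
Completed: cp=U+38D6 (starts at byte 4)
Byte[7]=E1: 3-byte lead, need 2 cont bytes. acc=0x1
Byte[8]=9D: continuation. acc=(acc<<6)|0x1D=0x5D
Byte[9]=81: continuation. acc=(acc<<6)|0x01=0x1741
Completed: cp=U+1741 (starts at byte 7)
Byte[10]=D0: 2-byte lead, need 1 cont bytes. acc=0x10
Byte[11]=A0: continuation. acc=(acc<<6)|0x20=0x420
Completed: cp=U+0420 (starts at byte 10)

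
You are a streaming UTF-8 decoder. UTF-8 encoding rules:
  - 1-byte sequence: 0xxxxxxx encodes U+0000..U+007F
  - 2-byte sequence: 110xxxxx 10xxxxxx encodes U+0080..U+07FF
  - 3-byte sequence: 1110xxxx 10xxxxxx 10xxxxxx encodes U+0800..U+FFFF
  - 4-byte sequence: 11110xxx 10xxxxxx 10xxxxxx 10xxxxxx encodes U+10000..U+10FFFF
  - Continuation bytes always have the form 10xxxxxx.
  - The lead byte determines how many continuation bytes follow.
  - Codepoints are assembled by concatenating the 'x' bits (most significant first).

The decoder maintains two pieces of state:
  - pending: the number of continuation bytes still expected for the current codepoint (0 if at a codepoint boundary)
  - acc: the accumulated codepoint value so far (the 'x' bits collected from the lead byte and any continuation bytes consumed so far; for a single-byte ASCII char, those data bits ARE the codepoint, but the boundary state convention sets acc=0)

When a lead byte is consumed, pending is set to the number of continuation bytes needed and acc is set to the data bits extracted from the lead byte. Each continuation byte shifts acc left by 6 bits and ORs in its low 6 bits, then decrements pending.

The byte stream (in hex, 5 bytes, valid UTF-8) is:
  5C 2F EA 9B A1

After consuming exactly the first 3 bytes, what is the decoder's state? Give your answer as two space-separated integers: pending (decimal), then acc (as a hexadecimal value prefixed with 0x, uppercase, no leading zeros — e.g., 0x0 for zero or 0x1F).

Answer: 2 0xA

Derivation:
Byte[0]=5C: 1-byte. pending=0, acc=0x0
Byte[1]=2F: 1-byte. pending=0, acc=0x0
Byte[2]=EA: 3-byte lead. pending=2, acc=0xA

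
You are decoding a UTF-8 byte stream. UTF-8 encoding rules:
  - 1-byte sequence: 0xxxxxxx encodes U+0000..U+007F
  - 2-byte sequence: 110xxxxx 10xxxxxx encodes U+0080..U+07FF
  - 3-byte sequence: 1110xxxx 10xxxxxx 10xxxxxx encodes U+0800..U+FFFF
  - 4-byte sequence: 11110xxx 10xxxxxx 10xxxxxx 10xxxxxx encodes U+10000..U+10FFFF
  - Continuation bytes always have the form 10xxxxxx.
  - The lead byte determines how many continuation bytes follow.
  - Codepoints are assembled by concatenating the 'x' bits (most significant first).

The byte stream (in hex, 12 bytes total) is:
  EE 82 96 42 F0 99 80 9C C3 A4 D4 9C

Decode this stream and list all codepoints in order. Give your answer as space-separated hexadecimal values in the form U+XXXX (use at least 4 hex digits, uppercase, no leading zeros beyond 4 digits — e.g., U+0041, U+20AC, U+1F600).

Byte[0]=EE: 3-byte lead, need 2 cont bytes. acc=0xE
Byte[1]=82: continuation. acc=(acc<<6)|0x02=0x382
Byte[2]=96: continuation. acc=(acc<<6)|0x16=0xE096
Completed: cp=U+E096 (starts at byte 0)
Byte[3]=42: 1-byte ASCII. cp=U+0042
Byte[4]=F0: 4-byte lead, need 3 cont bytes. acc=0x0
Byte[5]=99: continuation. acc=(acc<<6)|0x19=0x19
Byte[6]=80: continuation. acc=(acc<<6)|0x00=0x640
Byte[7]=9C: continuation. acc=(acc<<6)|0x1C=0x1901C
Completed: cp=U+1901C (starts at byte 4)
Byte[8]=C3: 2-byte lead, need 1 cont bytes. acc=0x3
Byte[9]=A4: continuation. acc=(acc<<6)|0x24=0xE4
Completed: cp=U+00E4 (starts at byte 8)
Byte[10]=D4: 2-byte lead, need 1 cont bytes. acc=0x14
Byte[11]=9C: continuation. acc=(acc<<6)|0x1C=0x51C
Completed: cp=U+051C (starts at byte 10)

Answer: U+E096 U+0042 U+1901C U+00E4 U+051C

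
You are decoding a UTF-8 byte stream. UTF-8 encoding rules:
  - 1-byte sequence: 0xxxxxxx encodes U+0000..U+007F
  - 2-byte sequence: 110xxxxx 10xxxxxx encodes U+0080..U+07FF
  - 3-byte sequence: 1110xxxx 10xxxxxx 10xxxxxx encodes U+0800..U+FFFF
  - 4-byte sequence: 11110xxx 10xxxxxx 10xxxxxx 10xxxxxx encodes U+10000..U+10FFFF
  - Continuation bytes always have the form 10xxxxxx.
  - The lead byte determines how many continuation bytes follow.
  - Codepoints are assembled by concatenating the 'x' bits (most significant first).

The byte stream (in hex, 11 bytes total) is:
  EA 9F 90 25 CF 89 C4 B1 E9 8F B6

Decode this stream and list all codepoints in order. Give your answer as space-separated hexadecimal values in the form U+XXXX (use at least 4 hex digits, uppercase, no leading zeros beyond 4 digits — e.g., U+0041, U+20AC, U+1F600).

Answer: U+A7D0 U+0025 U+03C9 U+0131 U+93F6

Derivation:
Byte[0]=EA: 3-byte lead, need 2 cont bytes. acc=0xA
Byte[1]=9F: continuation. acc=(acc<<6)|0x1F=0x29F
Byte[2]=90: continuation. acc=(acc<<6)|0x10=0xA7D0
Completed: cp=U+A7D0 (starts at byte 0)
Byte[3]=25: 1-byte ASCII. cp=U+0025
Byte[4]=CF: 2-byte lead, need 1 cont bytes. acc=0xF
Byte[5]=89: continuation. acc=(acc<<6)|0x09=0x3C9
Completed: cp=U+03C9 (starts at byte 4)
Byte[6]=C4: 2-byte lead, need 1 cont bytes. acc=0x4
Byte[7]=B1: continuation. acc=(acc<<6)|0x31=0x131
Completed: cp=U+0131 (starts at byte 6)
Byte[8]=E9: 3-byte lead, need 2 cont bytes. acc=0x9
Byte[9]=8F: continuation. acc=(acc<<6)|0x0F=0x24F
Byte[10]=B6: continuation. acc=(acc<<6)|0x36=0x93F6
Completed: cp=U+93F6 (starts at byte 8)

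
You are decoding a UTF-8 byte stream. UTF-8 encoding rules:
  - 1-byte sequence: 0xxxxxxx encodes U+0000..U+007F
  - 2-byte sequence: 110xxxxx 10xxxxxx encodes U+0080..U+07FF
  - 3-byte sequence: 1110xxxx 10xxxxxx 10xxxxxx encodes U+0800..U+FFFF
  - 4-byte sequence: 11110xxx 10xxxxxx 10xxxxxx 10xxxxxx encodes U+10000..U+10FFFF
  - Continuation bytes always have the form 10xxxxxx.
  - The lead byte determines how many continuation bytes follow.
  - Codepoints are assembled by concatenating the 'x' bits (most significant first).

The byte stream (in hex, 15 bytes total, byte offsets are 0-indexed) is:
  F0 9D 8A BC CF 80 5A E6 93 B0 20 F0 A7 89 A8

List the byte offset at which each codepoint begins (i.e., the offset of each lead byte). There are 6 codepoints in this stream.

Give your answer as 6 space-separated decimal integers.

Answer: 0 4 6 7 10 11

Derivation:
Byte[0]=F0: 4-byte lead, need 3 cont bytes. acc=0x0
Byte[1]=9D: continuation. acc=(acc<<6)|0x1D=0x1D
Byte[2]=8A: continuation. acc=(acc<<6)|0x0A=0x74A
Byte[3]=BC: continuation. acc=(acc<<6)|0x3C=0x1D2BC
Completed: cp=U+1D2BC (starts at byte 0)
Byte[4]=CF: 2-byte lead, need 1 cont bytes. acc=0xF
Byte[5]=80: continuation. acc=(acc<<6)|0x00=0x3C0
Completed: cp=U+03C0 (starts at byte 4)
Byte[6]=5A: 1-byte ASCII. cp=U+005A
Byte[7]=E6: 3-byte lead, need 2 cont bytes. acc=0x6
Byte[8]=93: continuation. acc=(acc<<6)|0x13=0x193
Byte[9]=B0: continuation. acc=(acc<<6)|0x30=0x64F0
Completed: cp=U+64F0 (starts at byte 7)
Byte[10]=20: 1-byte ASCII. cp=U+0020
Byte[11]=F0: 4-byte lead, need 3 cont bytes. acc=0x0
Byte[12]=A7: continuation. acc=(acc<<6)|0x27=0x27
Byte[13]=89: continuation. acc=(acc<<6)|0x09=0x9C9
Byte[14]=A8: continuation. acc=(acc<<6)|0x28=0x27268
Completed: cp=U+27268 (starts at byte 11)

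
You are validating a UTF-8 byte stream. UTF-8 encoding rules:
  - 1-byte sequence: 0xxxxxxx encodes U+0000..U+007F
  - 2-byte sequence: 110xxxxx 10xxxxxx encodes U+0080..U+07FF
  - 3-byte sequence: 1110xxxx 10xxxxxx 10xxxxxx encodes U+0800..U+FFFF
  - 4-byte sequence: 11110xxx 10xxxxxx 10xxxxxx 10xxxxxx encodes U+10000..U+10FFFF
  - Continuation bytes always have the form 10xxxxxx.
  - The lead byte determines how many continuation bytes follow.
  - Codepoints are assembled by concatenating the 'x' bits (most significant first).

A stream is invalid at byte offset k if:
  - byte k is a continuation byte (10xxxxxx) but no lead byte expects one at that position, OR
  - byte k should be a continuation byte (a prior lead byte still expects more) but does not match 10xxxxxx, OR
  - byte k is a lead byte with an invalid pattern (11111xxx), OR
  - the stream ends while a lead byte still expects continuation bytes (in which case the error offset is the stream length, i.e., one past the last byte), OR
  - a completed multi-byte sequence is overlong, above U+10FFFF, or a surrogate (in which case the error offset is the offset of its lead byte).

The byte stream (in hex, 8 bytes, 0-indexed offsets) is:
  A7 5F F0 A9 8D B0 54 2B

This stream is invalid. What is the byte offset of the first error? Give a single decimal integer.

Answer: 0

Derivation:
Byte[0]=A7: INVALID lead byte (not 0xxx/110x/1110/11110)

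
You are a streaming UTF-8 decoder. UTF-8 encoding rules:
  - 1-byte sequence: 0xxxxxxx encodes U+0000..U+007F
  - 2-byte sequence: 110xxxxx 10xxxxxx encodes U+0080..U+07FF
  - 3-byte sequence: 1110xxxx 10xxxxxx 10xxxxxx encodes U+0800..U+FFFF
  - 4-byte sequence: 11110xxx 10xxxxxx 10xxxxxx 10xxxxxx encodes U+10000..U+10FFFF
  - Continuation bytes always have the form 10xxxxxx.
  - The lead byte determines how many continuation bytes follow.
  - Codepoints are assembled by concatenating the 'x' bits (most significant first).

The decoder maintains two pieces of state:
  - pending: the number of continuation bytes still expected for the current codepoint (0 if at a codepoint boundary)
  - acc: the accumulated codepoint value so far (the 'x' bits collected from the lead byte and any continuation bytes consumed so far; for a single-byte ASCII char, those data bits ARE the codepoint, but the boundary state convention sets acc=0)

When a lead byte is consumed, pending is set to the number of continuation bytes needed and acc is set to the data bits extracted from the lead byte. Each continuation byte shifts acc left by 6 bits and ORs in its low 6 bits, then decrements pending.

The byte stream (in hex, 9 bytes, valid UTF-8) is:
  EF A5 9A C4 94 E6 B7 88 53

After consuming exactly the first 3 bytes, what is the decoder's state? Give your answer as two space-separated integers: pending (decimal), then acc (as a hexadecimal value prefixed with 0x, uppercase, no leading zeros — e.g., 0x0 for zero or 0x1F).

Byte[0]=EF: 3-byte lead. pending=2, acc=0xF
Byte[1]=A5: continuation. acc=(acc<<6)|0x25=0x3E5, pending=1
Byte[2]=9A: continuation. acc=(acc<<6)|0x1A=0xF95A, pending=0

Answer: 0 0xF95A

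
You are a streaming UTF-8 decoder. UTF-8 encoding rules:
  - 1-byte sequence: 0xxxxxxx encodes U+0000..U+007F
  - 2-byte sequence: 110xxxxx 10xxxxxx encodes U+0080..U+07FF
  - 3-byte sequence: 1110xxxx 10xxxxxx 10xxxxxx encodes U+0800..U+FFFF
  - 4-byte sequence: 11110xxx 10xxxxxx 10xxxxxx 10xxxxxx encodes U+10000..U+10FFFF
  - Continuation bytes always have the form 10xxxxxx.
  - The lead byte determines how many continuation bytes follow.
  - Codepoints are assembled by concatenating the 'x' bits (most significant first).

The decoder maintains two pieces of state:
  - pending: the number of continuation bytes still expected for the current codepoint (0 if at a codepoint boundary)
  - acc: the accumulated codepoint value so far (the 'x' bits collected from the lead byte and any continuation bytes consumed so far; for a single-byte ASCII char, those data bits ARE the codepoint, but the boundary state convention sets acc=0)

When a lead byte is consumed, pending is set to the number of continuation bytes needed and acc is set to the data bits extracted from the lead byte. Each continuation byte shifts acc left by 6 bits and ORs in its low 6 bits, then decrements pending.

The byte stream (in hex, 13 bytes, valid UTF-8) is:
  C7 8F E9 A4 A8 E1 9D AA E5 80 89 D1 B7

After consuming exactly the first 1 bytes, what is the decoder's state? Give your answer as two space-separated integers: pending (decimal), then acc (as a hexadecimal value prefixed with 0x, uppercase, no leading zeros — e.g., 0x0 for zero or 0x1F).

Byte[0]=C7: 2-byte lead. pending=1, acc=0x7

Answer: 1 0x7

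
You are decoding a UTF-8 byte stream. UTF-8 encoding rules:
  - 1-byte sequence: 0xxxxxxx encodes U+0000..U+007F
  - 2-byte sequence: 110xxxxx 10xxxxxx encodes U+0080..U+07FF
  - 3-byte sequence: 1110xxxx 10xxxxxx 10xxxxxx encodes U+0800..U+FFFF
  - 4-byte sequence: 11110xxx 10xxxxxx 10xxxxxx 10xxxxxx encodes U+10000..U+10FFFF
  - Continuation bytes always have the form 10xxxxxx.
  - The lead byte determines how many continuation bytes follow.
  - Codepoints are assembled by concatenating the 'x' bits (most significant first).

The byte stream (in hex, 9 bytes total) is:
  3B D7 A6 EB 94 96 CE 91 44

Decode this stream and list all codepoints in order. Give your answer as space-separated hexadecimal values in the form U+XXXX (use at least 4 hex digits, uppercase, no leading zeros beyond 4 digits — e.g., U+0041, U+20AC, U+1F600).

Byte[0]=3B: 1-byte ASCII. cp=U+003B
Byte[1]=D7: 2-byte lead, need 1 cont bytes. acc=0x17
Byte[2]=A6: continuation. acc=(acc<<6)|0x26=0x5E6
Completed: cp=U+05E6 (starts at byte 1)
Byte[3]=EB: 3-byte lead, need 2 cont bytes. acc=0xB
Byte[4]=94: continuation. acc=(acc<<6)|0x14=0x2D4
Byte[5]=96: continuation. acc=(acc<<6)|0x16=0xB516
Completed: cp=U+B516 (starts at byte 3)
Byte[6]=CE: 2-byte lead, need 1 cont bytes. acc=0xE
Byte[7]=91: continuation. acc=(acc<<6)|0x11=0x391
Completed: cp=U+0391 (starts at byte 6)
Byte[8]=44: 1-byte ASCII. cp=U+0044

Answer: U+003B U+05E6 U+B516 U+0391 U+0044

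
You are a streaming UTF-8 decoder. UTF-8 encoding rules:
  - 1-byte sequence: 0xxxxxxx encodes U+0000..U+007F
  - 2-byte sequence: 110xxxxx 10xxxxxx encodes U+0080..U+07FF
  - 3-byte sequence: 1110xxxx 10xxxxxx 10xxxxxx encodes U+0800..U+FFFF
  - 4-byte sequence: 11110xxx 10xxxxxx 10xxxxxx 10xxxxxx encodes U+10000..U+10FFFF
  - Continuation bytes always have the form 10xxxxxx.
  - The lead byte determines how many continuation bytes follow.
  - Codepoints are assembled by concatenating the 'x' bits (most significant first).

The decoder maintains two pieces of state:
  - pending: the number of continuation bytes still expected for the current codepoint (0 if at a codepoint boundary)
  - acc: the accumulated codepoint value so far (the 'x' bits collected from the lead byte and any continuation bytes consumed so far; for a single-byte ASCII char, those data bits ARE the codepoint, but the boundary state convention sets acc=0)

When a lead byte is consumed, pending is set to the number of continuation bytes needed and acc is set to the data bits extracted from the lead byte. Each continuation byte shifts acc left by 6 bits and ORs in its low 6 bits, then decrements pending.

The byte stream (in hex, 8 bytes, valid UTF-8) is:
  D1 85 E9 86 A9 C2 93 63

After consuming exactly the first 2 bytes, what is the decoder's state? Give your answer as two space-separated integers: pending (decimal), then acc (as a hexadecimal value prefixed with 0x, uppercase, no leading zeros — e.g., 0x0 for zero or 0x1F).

Answer: 0 0x445

Derivation:
Byte[0]=D1: 2-byte lead. pending=1, acc=0x11
Byte[1]=85: continuation. acc=(acc<<6)|0x05=0x445, pending=0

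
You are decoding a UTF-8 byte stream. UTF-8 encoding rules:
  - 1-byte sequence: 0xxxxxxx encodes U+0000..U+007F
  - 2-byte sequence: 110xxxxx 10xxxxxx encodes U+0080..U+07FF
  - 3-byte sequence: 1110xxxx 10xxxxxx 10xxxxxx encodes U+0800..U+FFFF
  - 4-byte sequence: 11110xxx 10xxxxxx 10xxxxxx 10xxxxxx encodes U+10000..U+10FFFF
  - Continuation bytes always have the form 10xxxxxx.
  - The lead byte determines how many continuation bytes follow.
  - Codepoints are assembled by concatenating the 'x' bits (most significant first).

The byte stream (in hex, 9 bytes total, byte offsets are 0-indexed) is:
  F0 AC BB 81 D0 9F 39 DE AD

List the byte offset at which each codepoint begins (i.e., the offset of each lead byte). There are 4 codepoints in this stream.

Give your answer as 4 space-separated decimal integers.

Answer: 0 4 6 7

Derivation:
Byte[0]=F0: 4-byte lead, need 3 cont bytes. acc=0x0
Byte[1]=AC: continuation. acc=(acc<<6)|0x2C=0x2C
Byte[2]=BB: continuation. acc=(acc<<6)|0x3B=0xB3B
Byte[3]=81: continuation. acc=(acc<<6)|0x01=0x2CEC1
Completed: cp=U+2CEC1 (starts at byte 0)
Byte[4]=D0: 2-byte lead, need 1 cont bytes. acc=0x10
Byte[5]=9F: continuation. acc=(acc<<6)|0x1F=0x41F
Completed: cp=U+041F (starts at byte 4)
Byte[6]=39: 1-byte ASCII. cp=U+0039
Byte[7]=DE: 2-byte lead, need 1 cont bytes. acc=0x1E
Byte[8]=AD: continuation. acc=(acc<<6)|0x2D=0x7AD
Completed: cp=U+07AD (starts at byte 7)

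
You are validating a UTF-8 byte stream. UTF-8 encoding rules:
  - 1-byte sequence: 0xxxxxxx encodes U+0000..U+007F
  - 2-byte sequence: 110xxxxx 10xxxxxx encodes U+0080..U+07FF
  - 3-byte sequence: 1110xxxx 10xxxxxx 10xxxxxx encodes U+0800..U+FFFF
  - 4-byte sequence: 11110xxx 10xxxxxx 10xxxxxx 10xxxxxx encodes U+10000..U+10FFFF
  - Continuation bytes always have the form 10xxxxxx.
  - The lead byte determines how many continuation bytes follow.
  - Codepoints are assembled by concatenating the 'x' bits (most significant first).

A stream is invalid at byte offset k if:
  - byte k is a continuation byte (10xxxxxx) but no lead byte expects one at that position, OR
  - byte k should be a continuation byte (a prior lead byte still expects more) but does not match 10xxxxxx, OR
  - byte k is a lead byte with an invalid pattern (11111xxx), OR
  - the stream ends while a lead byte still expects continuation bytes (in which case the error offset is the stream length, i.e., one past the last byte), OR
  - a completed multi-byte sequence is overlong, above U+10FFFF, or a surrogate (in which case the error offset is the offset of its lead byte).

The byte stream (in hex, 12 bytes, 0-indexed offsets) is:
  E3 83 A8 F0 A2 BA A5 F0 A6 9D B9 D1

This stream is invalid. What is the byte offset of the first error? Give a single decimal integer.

Byte[0]=E3: 3-byte lead, need 2 cont bytes. acc=0x3
Byte[1]=83: continuation. acc=(acc<<6)|0x03=0xC3
Byte[2]=A8: continuation. acc=(acc<<6)|0x28=0x30E8
Completed: cp=U+30E8 (starts at byte 0)
Byte[3]=F0: 4-byte lead, need 3 cont bytes. acc=0x0
Byte[4]=A2: continuation. acc=(acc<<6)|0x22=0x22
Byte[5]=BA: continuation. acc=(acc<<6)|0x3A=0x8BA
Byte[6]=A5: continuation. acc=(acc<<6)|0x25=0x22EA5
Completed: cp=U+22EA5 (starts at byte 3)
Byte[7]=F0: 4-byte lead, need 3 cont bytes. acc=0x0
Byte[8]=A6: continuation. acc=(acc<<6)|0x26=0x26
Byte[9]=9D: continuation. acc=(acc<<6)|0x1D=0x99D
Byte[10]=B9: continuation. acc=(acc<<6)|0x39=0x26779
Completed: cp=U+26779 (starts at byte 7)
Byte[11]=D1: 2-byte lead, need 1 cont bytes. acc=0x11
Byte[12]: stream ended, expected continuation. INVALID

Answer: 12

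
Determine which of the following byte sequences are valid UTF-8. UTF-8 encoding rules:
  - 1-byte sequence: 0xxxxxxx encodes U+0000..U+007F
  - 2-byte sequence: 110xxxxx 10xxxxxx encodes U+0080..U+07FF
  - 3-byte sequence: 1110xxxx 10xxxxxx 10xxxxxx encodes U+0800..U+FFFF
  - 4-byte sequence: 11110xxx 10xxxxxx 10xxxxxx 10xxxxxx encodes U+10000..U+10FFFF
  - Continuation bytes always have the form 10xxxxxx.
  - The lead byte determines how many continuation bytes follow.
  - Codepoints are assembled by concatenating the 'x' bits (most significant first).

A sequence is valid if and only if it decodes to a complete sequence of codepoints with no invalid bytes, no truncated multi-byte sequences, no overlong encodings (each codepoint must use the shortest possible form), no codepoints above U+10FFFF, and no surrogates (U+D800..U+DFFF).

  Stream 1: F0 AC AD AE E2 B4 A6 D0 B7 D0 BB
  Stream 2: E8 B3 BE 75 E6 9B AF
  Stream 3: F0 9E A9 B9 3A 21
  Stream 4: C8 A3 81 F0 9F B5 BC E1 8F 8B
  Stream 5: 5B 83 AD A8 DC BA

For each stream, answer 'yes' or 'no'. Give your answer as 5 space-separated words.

Stream 1: decodes cleanly. VALID
Stream 2: decodes cleanly. VALID
Stream 3: decodes cleanly. VALID
Stream 4: error at byte offset 2. INVALID
Stream 5: error at byte offset 1. INVALID

Answer: yes yes yes no no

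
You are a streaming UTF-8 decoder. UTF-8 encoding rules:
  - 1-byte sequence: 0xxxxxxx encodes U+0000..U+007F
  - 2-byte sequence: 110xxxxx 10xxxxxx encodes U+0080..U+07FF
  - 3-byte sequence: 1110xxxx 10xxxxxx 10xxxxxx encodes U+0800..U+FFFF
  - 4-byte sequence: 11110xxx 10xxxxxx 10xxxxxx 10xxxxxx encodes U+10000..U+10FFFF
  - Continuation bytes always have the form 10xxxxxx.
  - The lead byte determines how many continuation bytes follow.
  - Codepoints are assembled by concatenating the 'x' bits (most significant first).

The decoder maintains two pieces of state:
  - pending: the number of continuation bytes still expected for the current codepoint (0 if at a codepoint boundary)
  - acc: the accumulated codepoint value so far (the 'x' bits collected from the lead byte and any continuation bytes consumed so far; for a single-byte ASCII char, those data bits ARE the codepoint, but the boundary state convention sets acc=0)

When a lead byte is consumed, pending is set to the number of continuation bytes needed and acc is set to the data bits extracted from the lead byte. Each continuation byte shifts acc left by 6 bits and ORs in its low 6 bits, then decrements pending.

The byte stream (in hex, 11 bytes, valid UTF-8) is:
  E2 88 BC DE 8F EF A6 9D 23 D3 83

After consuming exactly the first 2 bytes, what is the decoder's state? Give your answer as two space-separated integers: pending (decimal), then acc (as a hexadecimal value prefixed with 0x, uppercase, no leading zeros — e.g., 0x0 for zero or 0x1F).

Answer: 1 0x88

Derivation:
Byte[0]=E2: 3-byte lead. pending=2, acc=0x2
Byte[1]=88: continuation. acc=(acc<<6)|0x08=0x88, pending=1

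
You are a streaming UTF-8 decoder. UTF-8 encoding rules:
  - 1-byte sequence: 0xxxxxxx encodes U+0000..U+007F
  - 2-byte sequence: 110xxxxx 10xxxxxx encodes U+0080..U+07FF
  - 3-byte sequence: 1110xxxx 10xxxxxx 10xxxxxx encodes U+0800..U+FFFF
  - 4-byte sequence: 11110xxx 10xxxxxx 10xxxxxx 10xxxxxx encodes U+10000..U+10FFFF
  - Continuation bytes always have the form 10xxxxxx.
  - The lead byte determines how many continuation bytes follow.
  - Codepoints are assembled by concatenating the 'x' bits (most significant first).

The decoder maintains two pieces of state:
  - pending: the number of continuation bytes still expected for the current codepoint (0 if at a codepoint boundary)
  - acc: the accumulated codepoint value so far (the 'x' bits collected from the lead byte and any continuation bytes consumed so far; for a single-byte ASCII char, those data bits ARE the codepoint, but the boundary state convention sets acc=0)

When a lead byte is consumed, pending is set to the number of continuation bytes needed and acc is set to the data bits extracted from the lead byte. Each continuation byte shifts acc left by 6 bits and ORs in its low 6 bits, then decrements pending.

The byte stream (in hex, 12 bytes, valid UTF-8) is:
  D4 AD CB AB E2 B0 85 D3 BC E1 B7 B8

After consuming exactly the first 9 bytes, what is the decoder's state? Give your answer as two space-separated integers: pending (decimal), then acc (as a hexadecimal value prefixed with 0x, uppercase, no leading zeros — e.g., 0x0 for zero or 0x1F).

Answer: 0 0x4FC

Derivation:
Byte[0]=D4: 2-byte lead. pending=1, acc=0x14
Byte[1]=AD: continuation. acc=(acc<<6)|0x2D=0x52D, pending=0
Byte[2]=CB: 2-byte lead. pending=1, acc=0xB
Byte[3]=AB: continuation. acc=(acc<<6)|0x2B=0x2EB, pending=0
Byte[4]=E2: 3-byte lead. pending=2, acc=0x2
Byte[5]=B0: continuation. acc=(acc<<6)|0x30=0xB0, pending=1
Byte[6]=85: continuation. acc=(acc<<6)|0x05=0x2C05, pending=0
Byte[7]=D3: 2-byte lead. pending=1, acc=0x13
Byte[8]=BC: continuation. acc=(acc<<6)|0x3C=0x4FC, pending=0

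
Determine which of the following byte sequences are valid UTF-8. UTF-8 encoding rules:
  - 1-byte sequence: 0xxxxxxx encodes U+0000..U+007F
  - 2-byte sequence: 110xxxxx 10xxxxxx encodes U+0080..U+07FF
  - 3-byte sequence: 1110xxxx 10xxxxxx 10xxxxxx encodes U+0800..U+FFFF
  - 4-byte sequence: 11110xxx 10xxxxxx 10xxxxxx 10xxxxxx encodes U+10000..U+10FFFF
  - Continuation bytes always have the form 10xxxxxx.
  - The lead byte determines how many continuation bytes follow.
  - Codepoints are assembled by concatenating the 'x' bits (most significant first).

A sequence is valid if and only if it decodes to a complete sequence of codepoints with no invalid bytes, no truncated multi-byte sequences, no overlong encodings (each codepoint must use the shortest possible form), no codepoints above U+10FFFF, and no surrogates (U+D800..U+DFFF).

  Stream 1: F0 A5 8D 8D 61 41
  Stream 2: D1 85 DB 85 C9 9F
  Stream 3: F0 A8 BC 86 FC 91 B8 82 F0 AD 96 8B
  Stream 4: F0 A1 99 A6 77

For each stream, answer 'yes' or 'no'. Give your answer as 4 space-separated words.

Stream 1: decodes cleanly. VALID
Stream 2: decodes cleanly. VALID
Stream 3: error at byte offset 4. INVALID
Stream 4: decodes cleanly. VALID

Answer: yes yes no yes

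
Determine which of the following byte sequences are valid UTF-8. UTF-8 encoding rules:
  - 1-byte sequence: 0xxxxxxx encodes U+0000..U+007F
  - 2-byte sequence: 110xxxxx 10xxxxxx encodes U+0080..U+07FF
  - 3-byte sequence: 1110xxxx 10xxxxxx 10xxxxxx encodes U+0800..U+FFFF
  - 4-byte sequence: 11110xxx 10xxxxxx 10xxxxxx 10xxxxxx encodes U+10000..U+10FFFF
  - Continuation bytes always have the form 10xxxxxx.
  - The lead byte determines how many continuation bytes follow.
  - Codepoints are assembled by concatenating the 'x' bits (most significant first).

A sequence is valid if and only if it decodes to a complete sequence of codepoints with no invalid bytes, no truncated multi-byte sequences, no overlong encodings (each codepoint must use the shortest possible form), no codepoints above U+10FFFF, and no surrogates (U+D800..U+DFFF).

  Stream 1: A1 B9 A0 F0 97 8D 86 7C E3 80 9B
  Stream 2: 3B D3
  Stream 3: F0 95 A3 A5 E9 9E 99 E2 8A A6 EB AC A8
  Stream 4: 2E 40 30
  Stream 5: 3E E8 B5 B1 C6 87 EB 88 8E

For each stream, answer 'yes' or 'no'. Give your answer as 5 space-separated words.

Answer: no no yes yes yes

Derivation:
Stream 1: error at byte offset 0. INVALID
Stream 2: error at byte offset 2. INVALID
Stream 3: decodes cleanly. VALID
Stream 4: decodes cleanly. VALID
Stream 5: decodes cleanly. VALID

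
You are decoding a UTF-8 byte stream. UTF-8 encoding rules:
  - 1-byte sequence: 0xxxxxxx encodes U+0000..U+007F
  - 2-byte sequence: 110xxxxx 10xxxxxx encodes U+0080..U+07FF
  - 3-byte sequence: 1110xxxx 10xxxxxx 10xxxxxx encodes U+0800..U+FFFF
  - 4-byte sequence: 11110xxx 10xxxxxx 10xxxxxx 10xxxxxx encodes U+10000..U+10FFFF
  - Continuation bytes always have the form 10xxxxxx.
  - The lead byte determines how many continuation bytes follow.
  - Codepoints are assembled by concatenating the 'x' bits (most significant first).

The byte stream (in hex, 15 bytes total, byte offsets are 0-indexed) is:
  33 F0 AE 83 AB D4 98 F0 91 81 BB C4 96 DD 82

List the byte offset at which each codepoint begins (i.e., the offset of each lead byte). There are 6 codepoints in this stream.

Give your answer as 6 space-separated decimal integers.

Byte[0]=33: 1-byte ASCII. cp=U+0033
Byte[1]=F0: 4-byte lead, need 3 cont bytes. acc=0x0
Byte[2]=AE: continuation. acc=(acc<<6)|0x2E=0x2E
Byte[3]=83: continuation. acc=(acc<<6)|0x03=0xB83
Byte[4]=AB: continuation. acc=(acc<<6)|0x2B=0x2E0EB
Completed: cp=U+2E0EB (starts at byte 1)
Byte[5]=D4: 2-byte lead, need 1 cont bytes. acc=0x14
Byte[6]=98: continuation. acc=(acc<<6)|0x18=0x518
Completed: cp=U+0518 (starts at byte 5)
Byte[7]=F0: 4-byte lead, need 3 cont bytes. acc=0x0
Byte[8]=91: continuation. acc=(acc<<6)|0x11=0x11
Byte[9]=81: continuation. acc=(acc<<6)|0x01=0x441
Byte[10]=BB: continuation. acc=(acc<<6)|0x3B=0x1107B
Completed: cp=U+1107B (starts at byte 7)
Byte[11]=C4: 2-byte lead, need 1 cont bytes. acc=0x4
Byte[12]=96: continuation. acc=(acc<<6)|0x16=0x116
Completed: cp=U+0116 (starts at byte 11)
Byte[13]=DD: 2-byte lead, need 1 cont bytes. acc=0x1D
Byte[14]=82: continuation. acc=(acc<<6)|0x02=0x742
Completed: cp=U+0742 (starts at byte 13)

Answer: 0 1 5 7 11 13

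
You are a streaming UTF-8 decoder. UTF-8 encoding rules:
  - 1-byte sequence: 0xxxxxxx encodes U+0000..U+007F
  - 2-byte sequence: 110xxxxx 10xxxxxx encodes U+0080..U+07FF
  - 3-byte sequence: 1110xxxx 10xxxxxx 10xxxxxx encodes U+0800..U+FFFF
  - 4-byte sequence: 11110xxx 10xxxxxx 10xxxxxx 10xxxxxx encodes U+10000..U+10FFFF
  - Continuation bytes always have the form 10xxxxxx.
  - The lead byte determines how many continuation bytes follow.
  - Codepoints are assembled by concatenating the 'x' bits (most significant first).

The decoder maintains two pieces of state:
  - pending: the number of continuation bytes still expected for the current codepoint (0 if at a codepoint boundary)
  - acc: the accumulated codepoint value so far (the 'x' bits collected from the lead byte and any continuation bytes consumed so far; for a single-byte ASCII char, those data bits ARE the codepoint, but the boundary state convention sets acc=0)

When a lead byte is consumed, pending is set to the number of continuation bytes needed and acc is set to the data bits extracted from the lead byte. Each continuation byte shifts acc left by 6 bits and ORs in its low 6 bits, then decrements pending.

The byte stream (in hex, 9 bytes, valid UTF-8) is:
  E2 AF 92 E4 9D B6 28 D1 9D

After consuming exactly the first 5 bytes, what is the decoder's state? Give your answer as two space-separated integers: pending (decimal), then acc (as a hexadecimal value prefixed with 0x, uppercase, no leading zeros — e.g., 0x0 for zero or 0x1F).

Answer: 1 0x11D

Derivation:
Byte[0]=E2: 3-byte lead. pending=2, acc=0x2
Byte[1]=AF: continuation. acc=(acc<<6)|0x2F=0xAF, pending=1
Byte[2]=92: continuation. acc=(acc<<6)|0x12=0x2BD2, pending=0
Byte[3]=E4: 3-byte lead. pending=2, acc=0x4
Byte[4]=9D: continuation. acc=(acc<<6)|0x1D=0x11D, pending=1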